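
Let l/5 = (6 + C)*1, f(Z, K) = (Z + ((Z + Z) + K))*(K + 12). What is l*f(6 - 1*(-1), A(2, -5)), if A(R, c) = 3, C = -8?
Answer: -3600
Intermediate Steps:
f(Z, K) = (12 + K)*(K + 3*Z) (f(Z, K) = (Z + (2*Z + K))*(12 + K) = (Z + (K + 2*Z))*(12 + K) = (K + 3*Z)*(12 + K) = (12 + K)*(K + 3*Z))
l = -10 (l = 5*((6 - 8)*1) = 5*(-2*1) = 5*(-2) = -10)
l*f(6 - 1*(-1), A(2, -5)) = -10*(3² + 12*3 + 36*(6 - 1*(-1)) + 3*3*(6 - 1*(-1))) = -10*(9 + 36 + 36*(6 + 1) + 3*3*(6 + 1)) = -10*(9 + 36 + 36*7 + 3*3*7) = -10*(9 + 36 + 252 + 63) = -10*360 = -3600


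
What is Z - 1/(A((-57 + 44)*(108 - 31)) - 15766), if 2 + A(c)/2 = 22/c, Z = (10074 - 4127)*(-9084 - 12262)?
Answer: -182174983874897/1435074 ≈ -1.2694e+8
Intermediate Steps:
Z = -126944662 (Z = 5947*(-21346) = -126944662)
A(c) = -4 + 44/c (A(c) = -4 + 2*(22/c) = -4 + 44/c)
Z - 1/(A((-57 + 44)*(108 - 31)) - 15766) = -126944662 - 1/((-4 + 44/(((-57 + 44)*(108 - 31)))) - 15766) = -126944662 - 1/((-4 + 44/((-13*77))) - 15766) = -126944662 - 1/((-4 + 44/(-1001)) - 15766) = -126944662 - 1/((-4 + 44*(-1/1001)) - 15766) = -126944662 - 1/((-4 - 4/91) - 15766) = -126944662 - 1/(-368/91 - 15766) = -126944662 - 1/(-1435074/91) = -126944662 - 1*(-91/1435074) = -126944662 + 91/1435074 = -182174983874897/1435074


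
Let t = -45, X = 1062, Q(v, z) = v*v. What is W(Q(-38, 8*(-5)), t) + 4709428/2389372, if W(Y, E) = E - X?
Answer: -660081344/597343 ≈ -1105.0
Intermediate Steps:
Q(v, z) = v²
W(Y, E) = -1062 + E (W(Y, E) = E - 1*1062 = E - 1062 = -1062 + E)
W(Q(-38, 8*(-5)), t) + 4709428/2389372 = (-1062 - 45) + 4709428/2389372 = -1107 + 4709428*(1/2389372) = -1107 + 1177357/597343 = -660081344/597343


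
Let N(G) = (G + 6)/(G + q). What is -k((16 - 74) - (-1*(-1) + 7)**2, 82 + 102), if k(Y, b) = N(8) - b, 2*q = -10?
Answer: 538/3 ≈ 179.33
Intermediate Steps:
q = -5 (q = (1/2)*(-10) = -5)
N(G) = (6 + G)/(-5 + G) (N(G) = (G + 6)/(G - 5) = (6 + G)/(-5 + G))
k(Y, b) = 14/3 - b (k(Y, b) = (6 + 8)/(-5 + 8) - b = 14/3 - b)
-k((16 - 74) - (-1*(-1) + 7)**2, 82 + 102) = -(14/3 - (82 + 102)) = -(14/3 - 1*184) = -(14/3 - 184) = -1*(-538/3) = 538/3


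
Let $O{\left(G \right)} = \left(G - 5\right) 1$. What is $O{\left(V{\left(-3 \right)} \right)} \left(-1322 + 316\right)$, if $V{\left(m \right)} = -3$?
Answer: $8048$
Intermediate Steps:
$O{\left(G \right)} = -5 + G$ ($O{\left(G \right)} = \left(-5 + G\right) 1 = -5 + G$)
$O{\left(V{\left(-3 \right)} \right)} \left(-1322 + 316\right) = \left(-5 - 3\right) \left(-1322 + 316\right) = \left(-8\right) \left(-1006\right) = 8048$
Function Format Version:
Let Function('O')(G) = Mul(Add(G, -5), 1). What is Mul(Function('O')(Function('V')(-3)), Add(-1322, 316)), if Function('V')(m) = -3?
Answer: 8048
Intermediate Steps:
Function('O')(G) = Add(-5, G) (Function('O')(G) = Mul(Add(-5, G), 1) = Add(-5, G))
Mul(Function('O')(Function('V')(-3)), Add(-1322, 316)) = Mul(Add(-5, -3), Add(-1322, 316)) = Mul(-8, -1006) = 8048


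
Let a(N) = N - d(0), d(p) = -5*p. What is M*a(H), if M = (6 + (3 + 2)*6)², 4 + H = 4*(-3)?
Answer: -20736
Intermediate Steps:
H = -16 (H = -4 + 4*(-3) = -4 - 12 = -16)
a(N) = N (a(N) = N - (-5)*0 = N - 1*0 = N + 0 = N)
M = 1296 (M = (6 + 5*6)² = (6 + 30)² = 36² = 1296)
M*a(H) = 1296*(-16) = -20736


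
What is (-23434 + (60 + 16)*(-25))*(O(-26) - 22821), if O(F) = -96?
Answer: 580579278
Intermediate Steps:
(-23434 + (60 + 16)*(-25))*(O(-26) - 22821) = (-23434 + (60 + 16)*(-25))*(-96 - 22821) = (-23434 + 76*(-25))*(-22917) = (-23434 - 1900)*(-22917) = -25334*(-22917) = 580579278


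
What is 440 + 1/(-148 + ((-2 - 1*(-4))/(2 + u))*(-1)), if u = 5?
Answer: 456713/1038 ≈ 439.99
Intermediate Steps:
440 + 1/(-148 + ((-2 - 1*(-4))/(2 + u))*(-1)) = 440 + 1/(-148 + ((-2 - 1*(-4))/(2 + 5))*(-1)) = 440 + 1/(-148 + ((-2 + 4)/7)*(-1)) = 440 + 1/(-148 + ((1/7)*2)*(-1)) = 440 + 1/(-148 + (2/7)*(-1)) = 440 + 1/(-148 - 2/7) = 440 + 1/(-1038/7) = 440 - 7/1038 = 456713/1038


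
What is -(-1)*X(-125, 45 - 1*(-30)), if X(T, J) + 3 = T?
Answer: -128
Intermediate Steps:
X(T, J) = -3 + T
-(-1)*X(-125, 45 - 1*(-30)) = -(-1)*(-3 - 125) = -(-1)*(-128) = -1*128 = -128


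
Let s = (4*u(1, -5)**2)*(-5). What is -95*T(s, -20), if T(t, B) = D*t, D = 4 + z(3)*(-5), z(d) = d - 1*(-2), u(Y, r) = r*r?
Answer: -24937500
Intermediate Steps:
u(Y, r) = r**2
z(d) = 2 + d (z(d) = d + 2 = 2 + d)
s = -12500 (s = (4*((-5)**2)**2)*(-5) = (4*25**2)*(-5) = (4*625)*(-5) = 2500*(-5) = -12500)
D = -21 (D = 4 + (2 + 3)*(-5) = 4 + 5*(-5) = 4 - 25 = -21)
T(t, B) = -21*t
-95*T(s, -20) = -(-1995)*(-12500) = -95*262500 = -24937500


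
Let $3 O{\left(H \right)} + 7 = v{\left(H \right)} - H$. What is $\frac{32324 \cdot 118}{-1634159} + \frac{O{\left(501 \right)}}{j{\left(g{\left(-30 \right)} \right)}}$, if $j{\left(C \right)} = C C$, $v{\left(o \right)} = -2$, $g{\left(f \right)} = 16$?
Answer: $- \frac{627125211}{209172352} \approx -2.9981$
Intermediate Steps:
$j{\left(C \right)} = C^{2}$
$O{\left(H \right)} = -3 - \frac{H}{3}$ ($O{\left(H \right)} = - \frac{7}{3} + \frac{-2 - H}{3} = - \frac{7}{3} - \left(\frac{2}{3} + \frac{H}{3}\right) = -3 - \frac{H}{3}$)
$\frac{32324 \cdot 118}{-1634159} + \frac{O{\left(501 \right)}}{j{\left(g{\left(-30 \right)} \right)}} = \frac{32324 \cdot 118}{-1634159} + \frac{-3 - 167}{16^{2}} = 3814232 \left(- \frac{1}{1634159}\right) + \frac{-3 - 167}{256} = - \frac{3814232}{1634159} - \frac{85}{128} = - \frac{627125211}{209172352}$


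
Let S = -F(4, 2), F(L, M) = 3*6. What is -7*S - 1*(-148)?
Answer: 274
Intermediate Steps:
F(L, M) = 18
S = -18 (S = -1*18 = -18)
-7*S - 1*(-148) = -7*(-18) - 1*(-148) = 126 + 148 = 274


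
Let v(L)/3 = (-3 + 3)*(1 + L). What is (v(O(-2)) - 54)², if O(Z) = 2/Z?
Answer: 2916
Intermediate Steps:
v(L) = 0 (v(L) = 3*((-3 + 3)*(1 + L)) = 3*(0*(1 + L)) = 3*0 = 0)
(v(O(-2)) - 54)² = (0 - 54)² = (-54)² = 2916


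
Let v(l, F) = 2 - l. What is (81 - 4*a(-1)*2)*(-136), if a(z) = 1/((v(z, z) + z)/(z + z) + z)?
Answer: -11560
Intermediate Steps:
a(z) = 1/(z + 1/z) (a(z) = 1/(((2 - z) + z)/(z + z) + z) = 1/(2/((2*z)) + z) = 1/(2*(1/(2*z)) + z) = 1/(1/z + z) = 1/(z + 1/z))
(81 - 4*a(-1)*2)*(-136) = (81 - (-4)/(1 + (-1)**2)*2)*(-136) = (81 - (-4)/(1 + 1)*2)*(-136) = (81 - (-4)/2*2)*(-136) = (81 - 4*(-1/2)*2)*(-136) = (81 + 2*2)*(-136) = (81 + 4)*(-136) = 85*(-136) = -11560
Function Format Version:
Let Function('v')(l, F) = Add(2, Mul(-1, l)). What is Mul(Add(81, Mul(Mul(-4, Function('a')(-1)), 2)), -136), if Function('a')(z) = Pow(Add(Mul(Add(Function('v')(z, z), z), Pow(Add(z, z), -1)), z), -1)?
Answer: -11560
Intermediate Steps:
Function('a')(z) = Pow(Add(z, Pow(z, -1)), -1) (Function('a')(z) = Pow(Add(Mul(Add(Add(2, Mul(-1, z)), z), Pow(Add(z, z), -1)), z), -1) = Pow(Add(Mul(2, Pow(Mul(2, z), -1)), z), -1) = Pow(Add(Mul(2, Mul(Rational(1, 2), Pow(z, -1))), z), -1) = Pow(Add(Pow(z, -1), z), -1) = Pow(Add(z, Pow(z, -1)), -1))
Mul(Add(81, Mul(Mul(-4, Function('a')(-1)), 2)), -136) = Mul(Add(81, Mul(Mul(-4, Mul(-1, Pow(Add(1, Pow(-1, 2)), -1))), 2)), -136) = Mul(Add(81, Mul(Mul(-4, Mul(-1, Pow(Add(1, 1), -1))), 2)), -136) = Mul(Add(81, Mul(Mul(-4, Mul(-1, Pow(2, -1))), 2)), -136) = Mul(Add(81, Mul(Mul(-4, Mul(-1, Rational(1, 2))), 2)), -136) = Mul(Add(81, Mul(Mul(-4, Rational(-1, 2)), 2)), -136) = Mul(Add(81, Mul(2, 2)), -136) = Mul(Add(81, 4), -136) = Mul(85, -136) = -11560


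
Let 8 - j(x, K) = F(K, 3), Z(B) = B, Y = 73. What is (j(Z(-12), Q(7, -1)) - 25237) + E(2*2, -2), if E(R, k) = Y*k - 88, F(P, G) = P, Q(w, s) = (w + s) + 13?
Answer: -25482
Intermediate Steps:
Q(w, s) = 13 + s + w (Q(w, s) = (s + w) + 13 = 13 + s + w)
j(x, K) = 8 - K
E(R, k) = -88 + 73*k (E(R, k) = 73*k - 88 = -88 + 73*k)
(j(Z(-12), Q(7, -1)) - 25237) + E(2*2, -2) = ((8 - (13 - 1 + 7)) - 25237) + (-88 + 73*(-2)) = ((8 - 1*19) - 25237) + (-88 - 146) = ((8 - 19) - 25237) - 234 = (-11 - 25237) - 234 = -25248 - 234 = -25482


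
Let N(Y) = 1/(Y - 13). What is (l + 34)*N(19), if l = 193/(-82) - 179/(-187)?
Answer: 499943/92004 ≈ 5.4339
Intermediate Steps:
N(Y) = 1/(-13 + Y)
l = -21413/15334 (l = 193*(-1/82) - 179*(-1/187) = -193/82 + 179/187 = -21413/15334 ≈ -1.3964)
(l + 34)*N(19) = (-21413/15334 + 34)/(-13 + 19) = (499943/15334)/6 = (499943/15334)*(⅙) = 499943/92004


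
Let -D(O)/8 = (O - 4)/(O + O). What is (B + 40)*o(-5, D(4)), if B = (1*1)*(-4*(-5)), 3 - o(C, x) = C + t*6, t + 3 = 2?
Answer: 840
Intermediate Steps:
D(O) = -4*(-4 + O)/O (D(O) = -8*(O - 4)/(O + O) = -8*(-4 + O)/(2*O) = -8*(-4 + O)*1/(2*O) = -4*(-4 + O)/O)
t = -1 (t = -3 + 2 = -1)
o(C, x) = 9 - C (o(C, x) = 3 - (C - 1*6) = 3 - (C - 6) = 3 - (-6 + C) = 3 + (6 - C) = 9 - C)
B = 20 (B = 1*20 = 20)
(B + 40)*o(-5, D(4)) = (20 + 40)*(9 - 1*(-5)) = 60*(9 + 5) = 60*14 = 840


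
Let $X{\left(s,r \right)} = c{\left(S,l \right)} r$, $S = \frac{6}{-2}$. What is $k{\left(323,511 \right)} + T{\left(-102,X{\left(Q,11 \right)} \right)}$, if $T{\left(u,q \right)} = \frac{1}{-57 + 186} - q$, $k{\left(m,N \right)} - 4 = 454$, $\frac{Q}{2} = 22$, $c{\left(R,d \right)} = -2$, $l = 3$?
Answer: $\frac{61921}{129} \approx 480.01$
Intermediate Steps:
$S = -3$ ($S = 6 \left(- \frac{1}{2}\right) = -3$)
$Q = 44$ ($Q = 2 \cdot 22 = 44$)
$k{\left(m,N \right)} = 458$ ($k{\left(m,N \right)} = 4 + 454 = 458$)
$X{\left(s,r \right)} = - 2 r$
$T{\left(u,q \right)} = \frac{1}{129} - q$
$k{\left(323,511 \right)} + T{\left(-102,X{\left(Q,11 \right)} \right)} = 458 - \left(- \frac{1}{129} - 22\right) = 458 + \left(\frac{1}{129} - -22\right) = 458 + \left(\frac{1}{129} + 22\right) = 458 + \frac{2839}{129} = \frac{61921}{129}$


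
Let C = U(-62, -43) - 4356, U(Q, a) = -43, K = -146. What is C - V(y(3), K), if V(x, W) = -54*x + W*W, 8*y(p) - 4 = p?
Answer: -102671/4 ≈ -25668.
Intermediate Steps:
C = -4399 (C = -43 - 4356 = -4399)
y(p) = ½ + p/8
V(x, W) = W² - 54*x (V(x, W) = -54*x + W² = W² - 54*x)
C - V(y(3), K) = -4399 - ((-146)² - 54*(½ + (⅛)*3)) = -4399 - (21316 - 54*(½ + 3/8)) = -4399 - (21316 - 54*7/8) = -4399 - (21316 - 189/4) = -4399 - 1*85075/4 = -4399 - 85075/4 = -102671/4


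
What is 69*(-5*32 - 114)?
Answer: -18906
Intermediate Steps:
69*(-5*32 - 114) = 69*(-160 - 114) = 69*(-274) = -18906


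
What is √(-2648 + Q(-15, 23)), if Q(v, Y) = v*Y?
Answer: I*√2993 ≈ 54.708*I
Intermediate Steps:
Q(v, Y) = Y*v
√(-2648 + Q(-15, 23)) = √(-2648 + 23*(-15)) = √(-2648 - 345) = √(-2993) = I*√2993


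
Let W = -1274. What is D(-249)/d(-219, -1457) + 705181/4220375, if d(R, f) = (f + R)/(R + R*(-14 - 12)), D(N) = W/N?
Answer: -4857243287601/293543962750 ≈ -16.547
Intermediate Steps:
D(N) = -1274/N
d(R, f) = -(R + f)/(25*R) (d(R, f) = (R + f)/(R + R*(-26)) = (R + f)/(R - 26*R) = (R + f)/((-25*R)) = (R + f)*(-1/(25*R)) = -(R + f)/(25*R))
D(-249)/d(-219, -1457) + 705181/4220375 = (-1274/(-249))/(((1/25)*(-1*(-219) - 1*(-1457))/(-219))) + 705181/4220375 = (-1274*(-1/249))/(((1/25)*(-1/219)*(219 + 1457))) + 705181*(1/4220375) = 1274/(249*(((1/25)*(-1/219)*1676))) + 705181/4220375 = 1274/(249*(-1676/5475)) + 705181/4220375 = (1274/249)*(-5475/1676) + 705181/4220375 = -1162525/69554 + 705181/4220375 = -4857243287601/293543962750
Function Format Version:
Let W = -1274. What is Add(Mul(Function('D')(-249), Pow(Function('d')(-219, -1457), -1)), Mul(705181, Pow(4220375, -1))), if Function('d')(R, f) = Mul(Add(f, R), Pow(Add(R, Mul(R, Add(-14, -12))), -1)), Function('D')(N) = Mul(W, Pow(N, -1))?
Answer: Rational(-4857243287601, 293543962750) ≈ -16.547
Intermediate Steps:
Function('D')(N) = Mul(-1274, Pow(N, -1))
Function('d')(R, f) = Mul(Rational(-1, 25), Pow(R, -1), Add(R, f)) (Function('d')(R, f) = Mul(Add(R, f), Pow(Add(R, Mul(R, -26)), -1)) = Mul(Add(R, f), Pow(Add(R, Mul(-26, R)), -1)) = Mul(Add(R, f), Pow(Mul(-25, R), -1)) = Mul(Add(R, f), Mul(Rational(-1, 25), Pow(R, -1))) = Mul(Rational(-1, 25), Pow(R, -1), Add(R, f)))
Add(Mul(Function('D')(-249), Pow(Function('d')(-219, -1457), -1)), Mul(705181, Pow(4220375, -1))) = Add(Mul(Mul(-1274, Pow(-249, -1)), Pow(Mul(Rational(1, 25), Pow(-219, -1), Add(Mul(-1, -219), Mul(-1, -1457))), -1)), Mul(705181, Pow(4220375, -1))) = Add(Mul(Mul(-1274, Rational(-1, 249)), Pow(Mul(Rational(1, 25), Rational(-1, 219), Add(219, 1457)), -1)), Mul(705181, Rational(1, 4220375))) = Add(Mul(Rational(1274, 249), Pow(Mul(Rational(1, 25), Rational(-1, 219), 1676), -1)), Rational(705181, 4220375)) = Add(Mul(Rational(1274, 249), Pow(Rational(-1676, 5475), -1)), Rational(705181, 4220375)) = Add(Mul(Rational(1274, 249), Rational(-5475, 1676)), Rational(705181, 4220375)) = Add(Rational(-1162525, 69554), Rational(705181, 4220375)) = Rational(-4857243287601, 293543962750)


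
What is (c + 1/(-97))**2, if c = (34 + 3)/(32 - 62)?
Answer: 13097161/8468100 ≈ 1.5466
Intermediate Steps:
c = -37/30 (c = 37/(-30) = 37*(-1/30) = -37/30 ≈ -1.2333)
(c + 1/(-97))**2 = (-37/30 + 1/(-97))**2 = (-37/30 - 1/97)**2 = (-3619/2910)**2 = 13097161/8468100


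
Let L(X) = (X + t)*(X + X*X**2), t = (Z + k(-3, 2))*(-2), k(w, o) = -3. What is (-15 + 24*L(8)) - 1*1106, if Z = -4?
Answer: 273439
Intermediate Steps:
t = 14 (t = (-4 - 3)*(-2) = -7*(-2) = 14)
L(X) = (14 + X)*(X + X**3) (L(X) = (X + 14)*(X + X*X**2) = (14 + X)*(X + X**3))
(-15 + 24*L(8)) - 1*1106 = (-15 + 24*(8*(14 + 8 + 8**3 + 14*8**2))) - 1*1106 = (-15 + 24*(8*(14 + 8 + 512 + 14*64))) - 1106 = (-15 + 24*(8*(14 + 8 + 512 + 896))) - 1106 = (-15 + 24*(8*1430)) - 1106 = (-15 + 24*11440) - 1106 = (-15 + 274560) - 1106 = 274545 - 1106 = 273439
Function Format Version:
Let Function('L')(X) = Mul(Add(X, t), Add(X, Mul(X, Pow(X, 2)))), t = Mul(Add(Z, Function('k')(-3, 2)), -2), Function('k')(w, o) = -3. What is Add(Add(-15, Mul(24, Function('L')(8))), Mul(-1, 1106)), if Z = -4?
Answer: 273439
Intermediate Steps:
t = 14 (t = Mul(Add(-4, -3), -2) = Mul(-7, -2) = 14)
Function('L')(X) = Mul(Add(14, X), Add(X, Pow(X, 3))) (Function('L')(X) = Mul(Add(X, 14), Add(X, Mul(X, Pow(X, 2)))) = Mul(Add(14, X), Add(X, Pow(X, 3))))
Add(Add(-15, Mul(24, Function('L')(8))), Mul(-1, 1106)) = Add(Add(-15, Mul(24, Mul(8, Add(14, 8, Pow(8, 3), Mul(14, Pow(8, 2)))))), Mul(-1, 1106)) = Add(Add(-15, Mul(24, Mul(8, Add(14, 8, 512, Mul(14, 64))))), -1106) = Add(Add(-15, Mul(24, Mul(8, Add(14, 8, 512, 896)))), -1106) = Add(Add(-15, Mul(24, Mul(8, 1430))), -1106) = Add(Add(-15, Mul(24, 11440)), -1106) = Add(Add(-15, 274560), -1106) = Add(274545, -1106) = 273439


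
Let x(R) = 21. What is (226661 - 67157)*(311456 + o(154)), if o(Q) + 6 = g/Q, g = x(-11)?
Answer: 546452968056/11 ≈ 4.9678e+10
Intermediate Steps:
g = 21
o(Q) = -6 + 21/Q
(226661 - 67157)*(311456 + o(154)) = (226661 - 67157)*(311456 + (-6 + 21/154)) = 159504*(311456 + (-6 + 21*(1/154))) = 159504*(311456 + (-6 + 3/22)) = 159504*(311456 - 129/22) = 159504*(6851903/22) = 546452968056/11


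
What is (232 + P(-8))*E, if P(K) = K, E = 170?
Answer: 38080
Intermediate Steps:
(232 + P(-8))*E = (232 - 8)*170 = 224*170 = 38080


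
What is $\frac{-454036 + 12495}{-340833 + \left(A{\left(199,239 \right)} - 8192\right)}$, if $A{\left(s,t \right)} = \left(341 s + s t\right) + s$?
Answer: $\frac{441541}{233406} \approx 1.8917$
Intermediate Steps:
$A{\left(s,t \right)} = 342 s + s t$
$\frac{-454036 + 12495}{-340833 + \left(A{\left(199,239 \right)} - 8192\right)} = \frac{-454036 + 12495}{-340833 - \left(8192 - 199 \left(342 + 239\right)\right)} = - \frac{441541}{-340833 + \left(199 \cdot 581 - 8192\right)} = - \frac{441541}{-340833 + \left(115619 - 8192\right)} = - \frac{441541}{-340833 + 107427} = - \frac{441541}{-233406} = \left(-441541\right) \left(- \frac{1}{233406}\right) = \frac{441541}{233406}$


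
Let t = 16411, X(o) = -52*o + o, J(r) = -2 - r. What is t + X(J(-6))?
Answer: 16207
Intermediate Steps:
X(o) = -51*o
t + X(J(-6)) = 16411 - 51*(-2 - 1*(-6)) = 16411 - 51*(-2 + 6) = 16411 - 51*4 = 16411 - 204 = 16207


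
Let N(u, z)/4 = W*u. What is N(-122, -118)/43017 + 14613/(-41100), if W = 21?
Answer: -116644469/196444300 ≈ -0.59378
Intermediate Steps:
N(u, z) = 84*u (N(u, z) = 4*(21*u) = 84*u)
N(-122, -118)/43017 + 14613/(-41100) = (84*(-122))/43017 + 14613/(-41100) = -10248*1/43017 + 14613*(-1/41100) = -3416/14339 - 4871/13700 = -116644469/196444300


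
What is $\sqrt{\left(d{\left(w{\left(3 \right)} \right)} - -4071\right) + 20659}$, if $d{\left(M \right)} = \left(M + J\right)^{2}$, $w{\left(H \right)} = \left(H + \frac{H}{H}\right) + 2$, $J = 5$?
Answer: $\sqrt{24851} \approx 157.64$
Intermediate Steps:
$w{\left(H \right)} = 3 + H$ ($w{\left(H \right)} = \left(H + 1\right) + 2 = \left(1 + H\right) + 2 = 3 + H$)
$d{\left(M \right)} = \left(5 + M\right)^{2}$ ($d{\left(M \right)} = \left(M + 5\right)^{2} = \left(5 + M\right)^{2}$)
$\sqrt{\left(d{\left(w{\left(3 \right)} \right)} - -4071\right) + 20659} = \sqrt{\left(\left(5 + \left(3 + 3\right)\right)^{2} - -4071\right) + 20659} = \sqrt{\left(\left(5 + 6\right)^{2} + 4071\right) + 20659} = \sqrt{\left(11^{2} + 4071\right) + 20659} = \sqrt{\left(121 + 4071\right) + 20659} = \sqrt{4192 + 20659} = \sqrt{24851}$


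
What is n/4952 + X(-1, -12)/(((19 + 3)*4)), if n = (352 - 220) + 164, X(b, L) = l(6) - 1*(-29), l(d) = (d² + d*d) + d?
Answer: 69489/54472 ≈ 1.2757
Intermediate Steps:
l(d) = d + 2*d² (l(d) = (d² + d²) + d = 2*d² + d = d + 2*d²)
X(b, L) = 107 (X(b, L) = 6*(1 + 2*6) - 1*(-29) = 6*(1 + 12) + 29 = 6*13 + 29 = 78 + 29 = 107)
n = 296 (n = 132 + 164 = 296)
n/4952 + X(-1, -12)/(((19 + 3)*4)) = 296/4952 + 107/(((19 + 3)*4)) = 296*(1/4952) + 107/((22*4)) = 37/619 + 107/88 = 69489/54472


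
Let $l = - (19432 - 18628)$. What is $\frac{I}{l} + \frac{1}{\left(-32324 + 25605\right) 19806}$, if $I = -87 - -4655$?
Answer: $- \frac{16885931021}{2972042146} \approx -5.6816$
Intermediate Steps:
$I = 4568$ ($I = -87 + 4655 = 4568$)
$l = -804$ ($l = \left(-1\right) 804 = -804$)
$\frac{I}{l} + \frac{1}{\left(-32324 + 25605\right) 19806} = \frac{4568}{-804} + \frac{1}{\left(-32324 + 25605\right) 19806} = 4568 \left(- \frac{1}{804}\right) + \frac{1}{-6719} \cdot \frac{1}{19806} = - \frac{1142}{201} - \frac{1}{133076514} = - \frac{16885931021}{2972042146}$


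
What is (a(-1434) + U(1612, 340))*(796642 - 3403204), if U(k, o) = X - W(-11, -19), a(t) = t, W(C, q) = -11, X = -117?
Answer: 4014105480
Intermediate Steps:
U(k, o) = -106 (U(k, o) = -117 - 1*(-11) = -117 + 11 = -106)
(a(-1434) + U(1612, 340))*(796642 - 3403204) = (-1434 - 106)*(796642 - 3403204) = -1540*(-2606562) = 4014105480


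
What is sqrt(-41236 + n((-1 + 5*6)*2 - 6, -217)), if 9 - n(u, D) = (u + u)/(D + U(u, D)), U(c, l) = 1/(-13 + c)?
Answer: I*sqrt(738010829479)/4231 ≈ 203.04*I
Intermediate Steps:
n(u, D) = 9 - 2*u/(D + 1/(-13 + u)) (n(u, D) = 9 - (u + u)/(D + 1/(-13 + u)) = 9 - 2*u/(D + 1/(-13 + u)))
sqrt(-41236 + n((-1 + 5*6)*2 - 6, -217)) = sqrt(-41236 + (9 + (-13 + ((-1 + 5*6)*2 - 6))*(-2*((-1 + 5*6)*2 - 6) + 9*(-217)))/(1 - 217*(-13 + ((-1 + 5*6)*2 - 6)))) = sqrt(-41236 + (9 + (-13 + ((-1 + 30)*2 - 6))*(-2*((-1 + 30)*2 - 6) - 1953))/(1 - 217*(-13 + ((-1 + 30)*2 - 6)))) = sqrt(-41236 + (9 + (-13 + (29*2 - 6))*(-2*(29*2 - 6) - 1953))/(1 - 217*(-13 + (29*2 - 6)))) = sqrt(-41236 + (9 + (-13 + (58 - 6))*(-2*(58 - 6) - 1953))/(1 - 217*(-13 + (58 - 6)))) = sqrt(-41236 + (9 + (-13 + 52)*(-2*52 - 1953))/(1 - 217*(-13 + 52))) = sqrt(-41236 + (9 + 39*(-104 - 1953))/(1 - 217*39)) = sqrt(-41236 + (9 + 39*(-2057))/(1 - 8463)) = sqrt(-41236 + (9 - 80223)/(-8462)) = sqrt(-41236 - 1/8462*(-80214)) = sqrt(-41236 + 40107/4231) = sqrt(-174429409/4231) = I*sqrt(738010829479)/4231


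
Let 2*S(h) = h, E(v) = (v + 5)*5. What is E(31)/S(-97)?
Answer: -360/97 ≈ -3.7113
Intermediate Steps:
E(v) = 25 + 5*v (E(v) = (5 + v)*5 = 25 + 5*v)
S(h) = h/2
E(31)/S(-97) = (25 + 5*31)/(((½)*(-97))) = (25 + 155)/(-97/2) = 180*(-2/97) = -360/97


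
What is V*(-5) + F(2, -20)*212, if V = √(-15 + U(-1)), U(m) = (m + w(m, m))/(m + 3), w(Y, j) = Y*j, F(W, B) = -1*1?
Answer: -212 - 5*I*√15 ≈ -212.0 - 19.365*I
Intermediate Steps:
F(W, B) = -1
U(m) = (m + m²)/(3 + m) (U(m) = (m + m*m)/(m + 3) = (m + m²)/(3 + m))
V = I*√15 (V = √(-15 - (1 - 1)/(3 - 1)) = √(-15 - 1*0/2) = √(-15 - 1*½*0) = √(-15 + 0) = √(-15) = I*√15 ≈ 3.873*I)
V*(-5) + F(2, -20)*212 = (I*√15)*(-5) - 1*212 = -5*I*√15 - 212 = -212 - 5*I*√15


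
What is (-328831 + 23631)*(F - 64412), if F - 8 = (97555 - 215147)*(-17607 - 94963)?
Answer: -4040013899387200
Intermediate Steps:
F = 13237331448 (F = 8 + (97555 - 215147)*(-17607 - 94963) = 8 - 117592*(-112570) = 8 + 13237331440 = 13237331448)
(-328831 + 23631)*(F - 64412) = (-328831 + 23631)*(13237331448 - 64412) = -305200*13237267036 = -4040013899387200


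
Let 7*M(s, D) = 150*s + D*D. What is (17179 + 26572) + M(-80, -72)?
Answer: 299441/7 ≈ 42777.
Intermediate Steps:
M(s, D) = D**2/7 + 150*s/7 (M(s, D) = (150*s + D*D)/7 = (150*s + D**2)/7 = (D**2 + 150*s)/7 = D**2/7 + 150*s/7)
(17179 + 26572) + M(-80, -72) = (17179 + 26572) + ((1/7)*(-72)**2 + (150/7)*(-80)) = 43751 + ((1/7)*5184 - 12000/7) = 43751 + (5184/7 - 12000/7) = 43751 - 6816/7 = 299441/7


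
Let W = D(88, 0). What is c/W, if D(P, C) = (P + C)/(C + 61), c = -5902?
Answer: -180011/44 ≈ -4091.2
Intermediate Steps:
D(P, C) = (C + P)/(61 + C)
W = 88/61 (W = (0 + 88)/(61 + 0) = 88/61 ≈ 1.4426)
c/W = -5902/88/61 = -5902*61/88 = -180011/44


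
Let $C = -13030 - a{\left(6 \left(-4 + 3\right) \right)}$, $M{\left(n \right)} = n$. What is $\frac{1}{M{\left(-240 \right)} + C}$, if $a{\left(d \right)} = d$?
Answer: $- \frac{1}{13264} \approx -7.5392 \cdot 10^{-5}$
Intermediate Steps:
$C = -13024$ ($C = -13030 - 6 \left(-4 + 3\right) = -13030 - 6 \left(-1\right) = -13030 - -6 = -13030 + 6 = -13024$)
$\frac{1}{M{\left(-240 \right)} + C} = \frac{1}{-240 - 13024} = \frac{1}{-13264} = - \frac{1}{13264}$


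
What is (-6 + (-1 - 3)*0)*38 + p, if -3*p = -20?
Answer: -664/3 ≈ -221.33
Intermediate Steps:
p = 20/3 (p = -⅓*(-20) = 20/3 ≈ 6.6667)
(-6 + (-1 - 3)*0)*38 + p = (-6 + (-1 - 3)*0)*38 + 20/3 = (-6 - 4*0)*38 + 20/3 = (-6 + 0)*38 + 20/3 = -6*38 + 20/3 = -228 + 20/3 = -664/3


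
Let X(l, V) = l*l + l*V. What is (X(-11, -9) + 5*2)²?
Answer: 52900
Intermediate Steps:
X(l, V) = l² + V*l
(X(-11, -9) + 5*2)² = (-11*(-9 - 11) + 5*2)² = (-11*(-20) + 10)² = (220 + 10)² = 230² = 52900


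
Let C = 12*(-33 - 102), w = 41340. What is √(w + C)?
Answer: 2*√9930 ≈ 199.30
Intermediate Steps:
C = -1620 (C = 12*(-135) = -1620)
√(w + C) = √(41340 - 1620) = √39720 = 2*√9930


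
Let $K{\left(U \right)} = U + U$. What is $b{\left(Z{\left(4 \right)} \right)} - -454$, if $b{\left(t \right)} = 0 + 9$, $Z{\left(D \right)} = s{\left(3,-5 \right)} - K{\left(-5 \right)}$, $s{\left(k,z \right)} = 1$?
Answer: $463$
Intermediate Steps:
$K{\left(U \right)} = 2 U$
$Z{\left(D \right)} = 11$ ($Z{\left(D \right)} = 1 - 2 \left(-5\right) = 1 - -10 = 1 + 10 = 11$)
$b{\left(t \right)} = 9$
$b{\left(Z{\left(4 \right)} \right)} - -454 = 9 - -454 = 9 + 454 = 463$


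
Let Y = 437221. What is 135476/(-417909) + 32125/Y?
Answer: -45807625571/182718590889 ≈ -0.25070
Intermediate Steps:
135476/(-417909) + 32125/Y = 135476/(-417909) + 32125/437221 = 135476*(-1/417909) + 32125*(1/437221) = -135476/417909 + 32125/437221 = -45807625571/182718590889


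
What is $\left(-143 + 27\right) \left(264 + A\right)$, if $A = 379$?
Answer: $-74588$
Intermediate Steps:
$\left(-143 + 27\right) \left(264 + A\right) = \left(-143 + 27\right) \left(264 + 379\right) = \left(-116\right) 643 = -74588$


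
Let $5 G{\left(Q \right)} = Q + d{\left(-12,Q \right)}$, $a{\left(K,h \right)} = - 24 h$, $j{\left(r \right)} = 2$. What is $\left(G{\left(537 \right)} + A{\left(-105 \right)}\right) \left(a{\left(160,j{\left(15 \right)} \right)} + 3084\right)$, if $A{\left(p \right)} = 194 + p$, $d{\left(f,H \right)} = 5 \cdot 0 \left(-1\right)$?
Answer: $\frac{2981352}{5} \approx 5.9627 \cdot 10^{5}$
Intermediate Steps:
$d{\left(f,H \right)} = 0$ ($d{\left(f,H \right)} = 0 \left(-1\right) = 0$)
$G{\left(Q \right)} = \frac{Q}{5}$ ($G{\left(Q \right)} = \frac{Q + 0}{5} = \frac{Q}{5}$)
$\left(G{\left(537 \right)} + A{\left(-105 \right)}\right) \left(a{\left(160,j{\left(15 \right)} \right)} + 3084\right) = \left(\frac{1}{5} \cdot 537 + \left(194 - 105\right)\right) \left(\left(-24\right) 2 + 3084\right) = \left(\frac{537}{5} + 89\right) \left(-48 + 3084\right) = \frac{982}{5} \cdot 3036 = \frac{2981352}{5}$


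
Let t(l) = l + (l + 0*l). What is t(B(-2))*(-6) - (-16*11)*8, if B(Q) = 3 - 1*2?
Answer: 1396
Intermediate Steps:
B(Q) = 1 (B(Q) = 3 - 2 = 1)
t(l) = 2*l (t(l) = l + (l + 0) = l + l = 2*l)
t(B(-2))*(-6) - (-16*11)*8 = (2*1)*(-6) - (-16*11)*8 = 2*(-6) - (-176)*8 = -12 - 1*(-1408) = -12 + 1408 = 1396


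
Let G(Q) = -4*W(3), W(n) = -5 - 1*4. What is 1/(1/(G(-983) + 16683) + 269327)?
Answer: 16719/4502878114 ≈ 3.7130e-6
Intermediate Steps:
W(n) = -9 (W(n) = -5 - 4 = -9)
G(Q) = 36 (G(Q) = -4*(-9) = 36)
1/(1/(G(-983) + 16683) + 269327) = 1/(1/(36 + 16683) + 269327) = 1/(1/16719 + 269327) = 1/(4502878114/16719) = 16719/4502878114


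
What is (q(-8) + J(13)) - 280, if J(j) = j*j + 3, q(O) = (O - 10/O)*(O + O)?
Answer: 0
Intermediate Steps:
q(O) = 2*O*(O - 10/O) (q(O) = (O - 10/O)*(2*O) = 2*O*(O - 10/O))
J(j) = 3 + j**2 (J(j) = j**2 + 3 = 3 + j**2)
(q(-8) + J(13)) - 280 = ((-20 + 2*(-8)**2) + (3 + 13**2)) - 280 = ((-20 + 2*64) + (3 + 169)) - 280 = ((-20 + 128) + 172) - 280 = (108 + 172) - 280 = 280 - 280 = 0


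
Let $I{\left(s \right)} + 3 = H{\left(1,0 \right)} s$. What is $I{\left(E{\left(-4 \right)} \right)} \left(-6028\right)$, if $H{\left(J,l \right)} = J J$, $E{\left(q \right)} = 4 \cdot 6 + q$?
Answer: $-102476$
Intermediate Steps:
$E{\left(q \right)} = 24 + q$
$H{\left(J,l \right)} = J^{2}$
$I{\left(s \right)} = -3 + s$ ($I{\left(s \right)} = -3 + 1^{2} s = -3 + 1 s = -3 + s$)
$I{\left(E{\left(-4 \right)} \right)} \left(-6028\right) = \left(-3 + \left(24 - 4\right)\right) \left(-6028\right) = \left(-3 + 20\right) \left(-6028\right) = 17 \left(-6028\right) = -102476$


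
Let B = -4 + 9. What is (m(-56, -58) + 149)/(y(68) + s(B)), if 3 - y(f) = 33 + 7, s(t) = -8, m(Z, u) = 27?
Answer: -176/45 ≈ -3.9111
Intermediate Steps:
B = 5
y(f) = -37 (y(f) = 3 - (33 + 7) = 3 - 1*40 = 3 - 40 = -37)
(m(-56, -58) + 149)/(y(68) + s(B)) = (27 + 149)/(-37 - 8) = 176/(-45) = 176*(-1/45) = -176/45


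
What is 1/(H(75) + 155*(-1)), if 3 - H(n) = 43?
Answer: -1/195 ≈ -0.0051282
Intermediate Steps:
H(n) = -40 (H(n) = 3 - 1*43 = 3 - 43 = -40)
1/(H(75) + 155*(-1)) = 1/(-40 + 155*(-1)) = 1/(-40 - 155) = 1/(-195) = -1/195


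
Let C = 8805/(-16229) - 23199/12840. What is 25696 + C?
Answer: 1784684059263/69460120 ≈ 25694.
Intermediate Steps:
C = -163184257/69460120 (C = 8805*(-1/16229) - 23199*1/12840 = -8805/16229 - 7733/4280 = -163184257/69460120 ≈ -2.3493)
25696 + C = 25696 - 163184257/69460120 = 1784684059263/69460120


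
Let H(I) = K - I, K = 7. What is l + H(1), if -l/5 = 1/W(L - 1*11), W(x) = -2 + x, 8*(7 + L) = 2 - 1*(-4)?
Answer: 482/77 ≈ 6.2597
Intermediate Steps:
L = -25/4 (L = -7 + (2 - 1*(-4))/8 = -7 + (2 + 4)/8 = -7 + (⅛)*6 = -7 + ¾ = -25/4 ≈ -6.2500)
H(I) = 7 - I
l = 20/77 (l = -5/(-2 + (-25/4 - 1*11)) = -5/(-2 + (-25/4 - 11)) = -5/(-2 - 69/4) = -5/(-77/4) = -5*(-4/77) = 20/77 ≈ 0.25974)
l + H(1) = 20/77 + (7 - 1*1) = 20/77 + (7 - 1) = 20/77 + 6 = 482/77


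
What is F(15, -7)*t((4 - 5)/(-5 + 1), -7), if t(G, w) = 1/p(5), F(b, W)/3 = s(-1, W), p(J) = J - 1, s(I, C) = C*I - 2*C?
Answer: 63/4 ≈ 15.750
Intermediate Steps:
s(I, C) = -2*C + C*I
p(J) = -1 + J
F(b, W) = -9*W (F(b, W) = 3*(W*(-2 - 1)) = 3*(W*(-3)) = 3*(-3*W) = -9*W)
t(G, w) = ¼ (t(G, w) = 1/(-1 + 5) = 1/4 = ¼)
F(15, -7)*t((4 - 5)/(-5 + 1), -7) = -9*(-7)*(¼) = 63*(¼) = 63/4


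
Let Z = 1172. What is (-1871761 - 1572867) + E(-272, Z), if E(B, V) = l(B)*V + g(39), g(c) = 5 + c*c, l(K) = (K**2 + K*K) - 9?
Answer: 169964846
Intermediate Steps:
l(K) = -9 + 2*K**2 (l(K) = (K**2 + K**2) - 9 = 2*K**2 - 9 = -9 + 2*K**2)
g(c) = 5 + c**2
E(B, V) = 1526 + V*(-9 + 2*B**2) (E(B, V) = (-9 + 2*B**2)*V + (5 + 39**2) = V*(-9 + 2*B**2) + (5 + 1521) = V*(-9 + 2*B**2) + 1526 = 1526 + V*(-9 + 2*B**2))
(-1871761 - 1572867) + E(-272, Z) = (-1871761 - 1572867) + (1526 + 1172*(-9 + 2*(-272)**2)) = -3444628 + (1526 + 1172*(-9 + 2*73984)) = -3444628 + (1526 + 1172*(-9 + 147968)) = -3444628 + (1526 + 1172*147959) = -3444628 + (1526 + 173407948) = -3444628 + 173409474 = 169964846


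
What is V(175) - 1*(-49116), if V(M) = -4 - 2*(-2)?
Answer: 49116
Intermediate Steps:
V(M) = 0 (V(M) = -4 + 4 = 0)
V(175) - 1*(-49116) = 0 - 1*(-49116) = 0 + 49116 = 49116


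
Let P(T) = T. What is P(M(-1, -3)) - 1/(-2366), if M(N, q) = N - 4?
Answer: -11829/2366 ≈ -4.9996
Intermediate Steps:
M(N, q) = -4 + N
P(M(-1, -3)) - 1/(-2366) = (-4 - 1) - 1/(-2366) = -5 - 1*(-1/2366) = -5 + 1/2366 = -11829/2366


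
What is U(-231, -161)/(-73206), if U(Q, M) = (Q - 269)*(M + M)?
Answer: -11500/5229 ≈ -2.1993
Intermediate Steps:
U(Q, M) = 2*M*(-269 + Q) (U(Q, M) = (-269 + Q)*(2*M) = 2*M*(-269 + Q))
U(-231, -161)/(-73206) = (2*(-161)*(-269 - 231))/(-73206) = (2*(-161)*(-500))*(-1/73206) = 161000*(-1/73206) = -11500/5229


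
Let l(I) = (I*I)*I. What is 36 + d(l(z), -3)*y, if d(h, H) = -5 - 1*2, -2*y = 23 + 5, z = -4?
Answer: 134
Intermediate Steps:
l(I) = I**3 (l(I) = I**2*I = I**3)
y = -14 (y = -(23 + 5)/2 = -1/2*28 = -14)
d(h, H) = -7 (d(h, H) = -5 - 2 = -7)
36 + d(l(z), -3)*y = 36 - 7*(-14) = 36 + 98 = 134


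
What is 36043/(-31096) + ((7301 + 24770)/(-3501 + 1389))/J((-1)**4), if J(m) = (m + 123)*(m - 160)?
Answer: -187480020055/161855426304 ≈ -1.1583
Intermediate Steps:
J(m) = (-160 + m)*(123 + m) (J(m) = (123 + m)*(-160 + m) = (-160 + m)*(123 + m))
36043/(-31096) + ((7301 + 24770)/(-3501 + 1389))/J((-1)**4) = 36043/(-31096) + ((7301 + 24770)/(-3501 + 1389))/(-19680 + ((-1)**4)**2 - 37*(-1)**4) = 36043*(-1/31096) + (32071/(-2112))/(-19680 + 1**2 - 37*1) = -36043/31096 + (32071*(-1/2112))/(-19680 + 1 - 37) = -36043/31096 - 32071/2112/(-19716) = -36043/31096 - 32071/2112*(-1/19716) = -36043/31096 + 32071/41640192 = -187480020055/161855426304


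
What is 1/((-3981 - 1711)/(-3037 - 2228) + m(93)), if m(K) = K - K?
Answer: 5265/5692 ≈ 0.92498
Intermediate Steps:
m(K) = 0
1/((-3981 - 1711)/(-3037 - 2228) + m(93)) = 1/((-3981 - 1711)/(-3037 - 2228) + 0) = 1/(-5692/(-5265) + 0) = 1/(-5692*(-1/5265) + 0) = 1/(5692/5265 + 0) = 1/(5692/5265) = 5265/5692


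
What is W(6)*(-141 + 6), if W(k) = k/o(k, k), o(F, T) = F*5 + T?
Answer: -45/2 ≈ -22.500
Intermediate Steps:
o(F, T) = T + 5*F (o(F, T) = 5*F + T = T + 5*F)
W(k) = ⅙ (W(k) = k/(k + 5*k) = k/((6*k)) = k*(1/(6*k)) = ⅙)
W(6)*(-141 + 6) = (-141 + 6)/6 = (⅙)*(-135) = -45/2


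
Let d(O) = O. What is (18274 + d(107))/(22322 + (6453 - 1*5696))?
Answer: 6127/7693 ≈ 0.79644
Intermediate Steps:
(18274 + d(107))/(22322 + (6453 - 1*5696)) = (18274 + 107)/(22322 + (6453 - 1*5696)) = 18381/(22322 + (6453 - 5696)) = 18381/(22322 + 757) = 18381/23079 = 18381*(1/23079) = 6127/7693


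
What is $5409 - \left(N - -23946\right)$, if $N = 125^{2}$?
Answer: $-34162$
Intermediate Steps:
$N = 15625$
$5409 - \left(N - -23946\right) = 5409 - \left(15625 - -23946\right) = 5409 - \left(15625 + 23946\right) = 5409 - 39571 = -34162$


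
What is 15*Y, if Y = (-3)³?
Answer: -405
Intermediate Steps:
Y = -27
15*Y = 15*(-27) = -405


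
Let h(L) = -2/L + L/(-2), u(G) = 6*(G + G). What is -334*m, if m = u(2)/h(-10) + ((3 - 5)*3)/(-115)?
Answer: -2330652/1495 ≈ -1559.0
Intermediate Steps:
u(G) = 12*G (u(G) = 6*(2*G) = 12*G)
h(L) = -2/L - L/2 (h(L) = -2/L + L*(-½) = -2/L - L/2)
m = 6978/1495 (m = (12*2)/(-2/(-10) - ½*(-10)) + ((3 - 5)*3)/(-115) = 24/(-2*(-⅒) + 5) - 2*3*(-1/115) = 24/(⅕ + 5) - 6*(-1/115) = 24/(26/5) + 6/115 = 24*(5/26) + 6/115 = 60/13 + 6/115 = 6978/1495 ≈ 4.6676)
-334*m = -334*6978/1495 = -2330652/1495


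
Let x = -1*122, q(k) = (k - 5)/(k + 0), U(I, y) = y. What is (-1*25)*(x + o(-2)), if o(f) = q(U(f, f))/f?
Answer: 12375/4 ≈ 3093.8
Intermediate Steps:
q(k) = (-5 + k)/k
o(f) = (-5 + f)/f**2 (o(f) = ((-5 + f)/f)/f = (-5 + f)/f**2)
x = -122
(-1*25)*(x + o(-2)) = (-1*25)*(-122 + (-5 - 2)/(-2)**2) = -25*(-122 + (1/4)*(-7)) = -25*(-122 - 7/4) = -25*(-495/4) = 12375/4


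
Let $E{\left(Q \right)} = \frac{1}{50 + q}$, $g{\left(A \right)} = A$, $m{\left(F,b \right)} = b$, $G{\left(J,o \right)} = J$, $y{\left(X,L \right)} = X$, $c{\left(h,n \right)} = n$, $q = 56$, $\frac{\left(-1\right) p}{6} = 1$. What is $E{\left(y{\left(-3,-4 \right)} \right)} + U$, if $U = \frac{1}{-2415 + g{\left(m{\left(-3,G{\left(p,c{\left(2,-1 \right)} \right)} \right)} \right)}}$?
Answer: $\frac{2315}{256626} \approx 0.0090209$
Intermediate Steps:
$p = -6$ ($p = \left(-6\right) 1 = -6$)
$E{\left(Q \right)} = \frac{1}{106}$ ($E{\left(Q \right)} = \frac{1}{50 + 56} = \frac{1}{106}$)
$U = - \frac{1}{2421}$ ($U = \frac{1}{-2415 - 6} = \frac{1}{-2421} = - \frac{1}{2421} \approx -0.00041305$)
$E{\left(y{\left(-3,-4 \right)} \right)} + U = \frac{1}{106} - \frac{1}{2421} = \frac{2315}{256626}$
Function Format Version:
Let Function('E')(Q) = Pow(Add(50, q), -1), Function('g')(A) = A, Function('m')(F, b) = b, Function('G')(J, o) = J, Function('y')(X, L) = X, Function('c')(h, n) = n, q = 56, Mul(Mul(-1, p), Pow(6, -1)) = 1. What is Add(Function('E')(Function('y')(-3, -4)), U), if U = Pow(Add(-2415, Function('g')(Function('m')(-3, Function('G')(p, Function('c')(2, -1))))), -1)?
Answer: Rational(2315, 256626) ≈ 0.0090209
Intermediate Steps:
p = -6 (p = Mul(-6, 1) = -6)
Function('E')(Q) = Rational(1, 106) (Function('E')(Q) = Pow(Add(50, 56), -1) = Pow(106, -1) = Rational(1, 106))
U = Rational(-1, 2421) (U = Pow(Add(-2415, -6), -1) = Pow(-2421, -1) = Rational(-1, 2421) ≈ -0.00041305)
Add(Function('E')(Function('y')(-3, -4)), U) = Add(Rational(1, 106), Rational(-1, 2421)) = Rational(2315, 256626)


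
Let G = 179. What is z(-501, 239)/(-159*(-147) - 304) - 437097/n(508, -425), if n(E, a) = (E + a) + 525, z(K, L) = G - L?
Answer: -10083427173/14025952 ≈ -718.91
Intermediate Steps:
z(K, L) = 179 - L
n(E, a) = 525 + E + a
z(-501, 239)/(-159*(-147) - 304) - 437097/n(508, -425) = (179 - 1*239)/(-159*(-147) - 304) - 437097/(525 + 508 - 425) = (179 - 239)/(23373 - 304) - 437097/608 = -60/23069 - 437097*1/608 = -60*1/23069 - 437097/608 = -60/23069 - 437097/608 = -10083427173/14025952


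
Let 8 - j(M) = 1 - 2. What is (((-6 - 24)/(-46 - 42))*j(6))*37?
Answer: 4995/44 ≈ 113.52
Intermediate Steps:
j(M) = 9 (j(M) = 8 - (1 - 2) = 8 - 1*(-1) = 8 + 1 = 9)
(((-6 - 24)/(-46 - 42))*j(6))*37 = (((-6 - 24)/(-46 - 42))*9)*37 = (-30/(-88)*9)*37 = (-30*(-1/88)*9)*37 = ((15/44)*9)*37 = (135/44)*37 = 4995/44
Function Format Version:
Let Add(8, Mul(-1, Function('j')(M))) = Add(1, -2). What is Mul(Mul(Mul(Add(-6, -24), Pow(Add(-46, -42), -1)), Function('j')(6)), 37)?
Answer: Rational(4995, 44) ≈ 113.52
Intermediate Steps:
Function('j')(M) = 9 (Function('j')(M) = Add(8, Mul(-1, Add(1, -2))) = Add(8, Mul(-1, -1)) = Add(8, 1) = 9)
Mul(Mul(Mul(Add(-6, -24), Pow(Add(-46, -42), -1)), Function('j')(6)), 37) = Mul(Mul(Mul(Add(-6, -24), Pow(Add(-46, -42), -1)), 9), 37) = Mul(Mul(Mul(-30, Pow(-88, -1)), 9), 37) = Mul(Mul(Mul(-30, Rational(-1, 88)), 9), 37) = Mul(Mul(Rational(15, 44), 9), 37) = Mul(Rational(135, 44), 37) = Rational(4995, 44)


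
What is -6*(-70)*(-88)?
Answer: -36960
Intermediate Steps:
-6*(-70)*(-88) = 420*(-88) = -36960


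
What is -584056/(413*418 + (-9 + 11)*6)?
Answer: -292028/86323 ≈ -3.3830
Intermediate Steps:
-584056/(413*418 + (-9 + 11)*6) = -584056/(172634 + 2*6) = -584056/(172634 + 12) = -584056/172646 = -584056*1/172646 = -292028/86323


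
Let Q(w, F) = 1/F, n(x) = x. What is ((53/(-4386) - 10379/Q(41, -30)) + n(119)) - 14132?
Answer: 1304207749/4386 ≈ 2.9736e+5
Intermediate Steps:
((53/(-4386) - 10379/Q(41, -30)) + n(119)) - 14132 = ((53/(-4386) - 10379/(1/(-30))) + 119) - 14132 = ((53*(-1/4386) - 10379/(-1/30)) + 119) - 14132 = ((-53/4386 - 10379*(-30)) + 119) - 14132 = ((-53/4386 + 311370) + 119) - 14132 = (1365668767/4386 + 119) - 14132 = 1366190701/4386 - 14132 = 1304207749/4386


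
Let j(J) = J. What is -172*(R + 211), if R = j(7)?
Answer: -37496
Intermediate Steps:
R = 7
-172*(R + 211) = -172*(7 + 211) = -172*218 = -37496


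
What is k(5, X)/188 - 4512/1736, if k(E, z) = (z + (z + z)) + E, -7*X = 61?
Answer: -27655/10199 ≈ -2.7115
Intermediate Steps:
X = -61/7 (X = -⅐*61 = -61/7 ≈ -8.7143)
k(E, z) = E + 3*z (k(E, z) = (z + 2*z) + E = 3*z + E = E + 3*z)
k(5, X)/188 - 4512/1736 = (5 + 3*(-61/7))/188 - 4512/1736 = (5 - 183/7)*(1/188) - 4512*1/1736 = -148/7*1/188 - 564/217 = -37/329 - 564/217 = -27655/10199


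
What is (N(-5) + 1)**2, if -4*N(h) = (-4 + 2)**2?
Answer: 0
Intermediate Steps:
N(h) = -1 (N(h) = -(-4 + 2)**2/4 = -1/4*(-2)**2 = -1/4*4 = -1)
(N(-5) + 1)**2 = (-1 + 1)**2 = 0**2 = 0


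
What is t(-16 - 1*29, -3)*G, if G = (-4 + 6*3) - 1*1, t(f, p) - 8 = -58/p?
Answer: 1066/3 ≈ 355.33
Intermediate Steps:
t(f, p) = 8 - 58/p
G = 13 (G = (-4 + 18) - 1 = 14 - 1 = 13)
t(-16 - 1*29, -3)*G = (8 - 58/(-3))*13 = (8 - 58*(-⅓))*13 = (8 + 58/3)*13 = (82/3)*13 = 1066/3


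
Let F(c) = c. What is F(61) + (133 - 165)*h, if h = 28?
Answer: -835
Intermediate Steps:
F(61) + (133 - 165)*h = 61 + (133 - 165)*28 = 61 - 32*28 = 61 - 896 = -835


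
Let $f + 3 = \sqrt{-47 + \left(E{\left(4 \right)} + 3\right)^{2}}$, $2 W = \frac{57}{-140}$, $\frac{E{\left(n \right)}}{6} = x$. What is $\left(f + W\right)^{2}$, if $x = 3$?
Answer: $\frac{31694209}{78400} - \frac{897 \sqrt{394}}{140} \approx 277.08$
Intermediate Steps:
$E{\left(n \right)} = 18$ ($E{\left(n \right)} = 6 \cdot 3 = 18$)
$W = - \frac{57}{280}$ ($W = \frac{57 \frac{1}{-140}}{2} = \frac{57 \left(- \frac{1}{140}\right)}{2} = \frac{1}{2} \left(- \frac{57}{140}\right) = - \frac{57}{280} \approx -0.20357$)
$f = -3 + \sqrt{394}$ ($f = -3 + \sqrt{-47 + \left(18 + 3\right)^{2}} = -3 + \sqrt{-47 + 21^{2}} = -3 + \sqrt{-47 + 441} = -3 + \sqrt{394} \approx 16.849$)
$\left(f + W\right)^{2} = \left(\left(-3 + \sqrt{394}\right) - \frac{57}{280}\right)^{2} = \left(- \frac{897}{280} + \sqrt{394}\right)^{2}$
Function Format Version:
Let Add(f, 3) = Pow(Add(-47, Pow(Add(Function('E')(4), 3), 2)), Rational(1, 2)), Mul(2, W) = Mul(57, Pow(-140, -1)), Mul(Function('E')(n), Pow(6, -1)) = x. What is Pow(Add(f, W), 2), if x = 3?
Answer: Add(Rational(31694209, 78400), Mul(Rational(-897, 140), Pow(394, Rational(1, 2)))) ≈ 277.08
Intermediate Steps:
Function('E')(n) = 18 (Function('E')(n) = Mul(6, 3) = 18)
W = Rational(-57, 280) (W = Mul(Rational(1, 2), Mul(57, Pow(-140, -1))) = Mul(Rational(1, 2), Mul(57, Rational(-1, 140))) = Mul(Rational(1, 2), Rational(-57, 140)) = Rational(-57, 280) ≈ -0.20357)
f = Add(-3, Pow(394, Rational(1, 2))) (f = Add(-3, Pow(Add(-47, Pow(Add(18, 3), 2)), Rational(1, 2))) = Add(-3, Pow(Add(-47, Pow(21, 2)), Rational(1, 2))) = Add(-3, Pow(Add(-47, 441), Rational(1, 2))) = Add(-3, Pow(394, Rational(1, 2))) ≈ 16.849)
Pow(Add(f, W), 2) = Pow(Add(Add(-3, Pow(394, Rational(1, 2))), Rational(-57, 280)), 2) = Pow(Add(Rational(-897, 280), Pow(394, Rational(1, 2))), 2)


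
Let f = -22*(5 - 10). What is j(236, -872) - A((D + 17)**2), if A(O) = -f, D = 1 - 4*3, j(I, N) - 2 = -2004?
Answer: -1892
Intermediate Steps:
j(I, N) = -2002 (j(I, N) = 2 - 2004 = -2002)
D = -11 (D = 1 - 12 = -11)
f = 110 (f = -22*(-5) = 110)
A(O) = -110 (A(O) = -1*110 = -110)
j(236, -872) - A((D + 17)**2) = -2002 - 1*(-110) = -2002 + 110 = -1892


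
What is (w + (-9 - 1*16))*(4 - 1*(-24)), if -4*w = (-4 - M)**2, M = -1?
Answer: -763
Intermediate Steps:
w = -9/4 (w = -(-4 - 1*(-1))**2/4 = -(-4 + 1)**2/4 = -1/4*(-3)**2 = -1/4*9 = -9/4 ≈ -2.2500)
(w + (-9 - 1*16))*(4 - 1*(-24)) = (-9/4 + (-9 - 1*16))*(4 - 1*(-24)) = (-9/4 + (-9 - 16))*(4 + 24) = (-9/4 - 25)*28 = -109/4*28 = -763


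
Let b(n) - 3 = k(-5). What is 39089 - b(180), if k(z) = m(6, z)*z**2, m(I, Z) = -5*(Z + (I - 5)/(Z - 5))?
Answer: 76897/2 ≈ 38449.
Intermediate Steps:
m(I, Z) = -5*Z - 5*(-5 + I)/(-5 + Z) (m(I, Z) = -5*(Z + (-5 + I)/(-5 + Z)) = -5*Z - 5*(-5 + I)/(-5 + Z))
k(z) = 5*z**2*(-1 - z**2 + 5*z)/(-5 + z) (k(z) = (5*(5 - 1*6 - z**2 + 5*z)/(-5 + z))*z**2 = (5*(5 - 6 - z**2 + 5*z)/(-5 + z))*z**2 = (5*(-1 - z**2 + 5*z)/(-5 + z))*z**2 = 5*z**2*(-1 - z**2 + 5*z)/(-5 + z))
b(n) = 1281/2 (b(n) = 3 + 5*(-5)**2*(-1 - 1*(-5)**2 + 5*(-5))/(-5 - 5) = 3 + 5*25*(-1 - 1*25 - 25)/(-10) = 3 + 5*25*(-1/10)*(-1 - 25 - 25) = 3 + 5*25*(-1/10)*(-51) = 3 + 1275/2 = 1281/2)
39089 - b(180) = 39089 - 1*1281/2 = 39089 - 1281/2 = 76897/2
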